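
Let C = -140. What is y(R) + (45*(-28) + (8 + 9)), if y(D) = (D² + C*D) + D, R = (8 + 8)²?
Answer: 28709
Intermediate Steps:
R = 256 (R = 16² = 256)
y(D) = D² - 139*D (y(D) = (D² - 140*D) + D = D² - 139*D)
y(R) + (45*(-28) + (8 + 9)) = 256*(-139 + 256) + (45*(-28) + (8 + 9)) = 256*117 + (-1260 + 17) = 29952 - 1243 = 28709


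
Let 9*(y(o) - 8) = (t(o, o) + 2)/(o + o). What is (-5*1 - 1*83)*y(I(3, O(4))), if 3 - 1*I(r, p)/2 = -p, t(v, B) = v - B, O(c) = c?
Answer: -44396/63 ≈ -704.70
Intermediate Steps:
I(r, p) = 6 + 2*p (I(r, p) = 6 - (-2)*p = 6 + 2*p)
y(o) = 8 + 1/(9*o) (y(o) = 8 + (((o - o) + 2)/(o + o))/9 = 8 + ((0 + 2)/((2*o)))/9 = 8 + (2*(1/(2*o)))/9 = 8 + 1/(9*o))
(-5*1 - 1*83)*y(I(3, O(4))) = (-5*1 - 1*83)*(8 + 1/(9*(6 + 2*4))) = (-5 - 83)*(8 + 1/(9*(6 + 8))) = -88*(8 + (⅑)/14) = -88*(8 + (⅑)*(1/14)) = -88*(8 + 1/126) = -88*1009/126 = -44396/63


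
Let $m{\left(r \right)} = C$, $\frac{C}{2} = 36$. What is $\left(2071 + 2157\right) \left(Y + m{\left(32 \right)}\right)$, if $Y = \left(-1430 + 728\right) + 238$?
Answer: $-1657376$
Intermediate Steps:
$Y = -464$ ($Y = -702 + 238 = -464$)
$C = 72$ ($C = 2 \cdot 36 = 72$)
$m{\left(r \right)} = 72$
$\left(2071 + 2157\right) \left(Y + m{\left(32 \right)}\right) = \left(2071 + 2157\right) \left(-464 + 72\right) = 4228 \left(-392\right) = -1657376$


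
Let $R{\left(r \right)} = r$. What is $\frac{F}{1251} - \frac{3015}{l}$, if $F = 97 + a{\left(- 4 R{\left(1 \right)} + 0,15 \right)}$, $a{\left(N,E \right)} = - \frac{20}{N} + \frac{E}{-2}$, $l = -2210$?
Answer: $\frac{44229}{30719} \approx 1.4398$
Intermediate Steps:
$a{\left(N,E \right)} = - \frac{20}{N} - \frac{E}{2}$ ($a{\left(N,E \right)} = - \frac{20}{N} + E \left(- \frac{1}{2}\right) = - \frac{20}{N} - \frac{E}{2}$)
$F = \frac{189}{2}$ ($F = 97 - \left(\frac{15}{2} + \frac{20}{\left(-4\right) 1 + 0}\right) = 97 - \left(\frac{15}{2} + \frac{20}{-4 + 0}\right) = 97 - \left(\frac{15}{2} + \frac{20}{-4}\right) = 97 - \frac{5}{2} = \frac{189}{2} \approx 94.5$)
$\frac{F}{1251} - \frac{3015}{l} = \frac{189}{2 \cdot 1251} - \frac{3015}{-2210} = \frac{189}{2} \cdot \frac{1}{1251} - - \frac{603}{442} = \frac{21}{278} + \frac{603}{442} = \frac{44229}{30719}$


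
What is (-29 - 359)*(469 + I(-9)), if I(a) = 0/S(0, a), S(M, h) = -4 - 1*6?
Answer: -181972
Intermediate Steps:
S(M, h) = -10 (S(M, h) = -4 - 6 = -10)
I(a) = 0 (I(a) = 0/(-10) = 0*(-1/10) = 0)
(-29 - 359)*(469 + I(-9)) = (-29 - 359)*(469 + 0) = -388*469 = -181972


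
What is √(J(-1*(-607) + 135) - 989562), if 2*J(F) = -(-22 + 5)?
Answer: I*√3958214/2 ≈ 994.76*I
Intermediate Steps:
J(F) = 17/2 (J(F) = (-(-22 + 5))/2 = (-1*(-17))/2 = (½)*17 = 17/2)
√(J(-1*(-607) + 135) - 989562) = √(17/2 - 989562) = √(-1979107/2) = I*√3958214/2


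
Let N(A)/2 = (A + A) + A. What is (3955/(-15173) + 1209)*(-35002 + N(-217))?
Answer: -665822693408/15173 ≈ -4.3882e+7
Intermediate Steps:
N(A) = 6*A (N(A) = 2*((A + A) + A) = 2*(2*A + A) = 2*(3*A) = 6*A)
(3955/(-15173) + 1209)*(-35002 + N(-217)) = (3955/(-15173) + 1209)*(-35002 + 6*(-217)) = (3955*(-1/15173) + 1209)*(-35002 - 1302) = (-3955/15173 + 1209)*(-36304) = (18340202/15173)*(-36304) = -665822693408/15173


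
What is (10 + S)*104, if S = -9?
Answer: 104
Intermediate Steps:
(10 + S)*104 = (10 - 9)*104 = 1*104 = 104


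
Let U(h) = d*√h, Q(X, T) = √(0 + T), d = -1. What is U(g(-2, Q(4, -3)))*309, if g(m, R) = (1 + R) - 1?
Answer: -309*3^(¼)*√I ≈ -287.56 - 287.56*I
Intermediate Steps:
Q(X, T) = √T
g(m, R) = R
U(h) = -√h
U(g(-2, Q(4, -3)))*309 = -√(√(-3))*309 = -√(I*√3)*309 = -3^(¼)*√I*309 = -309*3^(¼)*√I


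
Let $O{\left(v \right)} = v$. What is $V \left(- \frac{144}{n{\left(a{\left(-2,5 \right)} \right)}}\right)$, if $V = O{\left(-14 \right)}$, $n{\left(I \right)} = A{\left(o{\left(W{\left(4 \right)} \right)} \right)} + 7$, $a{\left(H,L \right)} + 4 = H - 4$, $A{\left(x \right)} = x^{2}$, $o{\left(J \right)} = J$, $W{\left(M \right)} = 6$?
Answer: $\frac{2016}{43} \approx 46.884$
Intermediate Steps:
$a{\left(H,L \right)} = -8 + H$ ($a{\left(H,L \right)} = -4 + \left(H - 4\right) = -4 + \left(-4 + H\right) = -8 + H$)
$n{\left(I \right)} = 43$ ($n{\left(I \right)} = 6^{2} + 7 = 36 + 7 = 43$)
$V = -14$
$V \left(- \frac{144}{n{\left(a{\left(-2,5 \right)} \right)}}\right) = - 14 \left(- \frac{144}{43}\right) = - 14 \left(\left(-144\right) \frac{1}{43}\right) = \left(-14\right) \left(- \frac{144}{43}\right) = \frac{2016}{43}$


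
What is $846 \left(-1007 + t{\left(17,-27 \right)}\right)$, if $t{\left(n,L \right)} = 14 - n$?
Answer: $-854460$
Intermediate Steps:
$846 \left(-1007 + t{\left(17,-27 \right)}\right) = 846 \left(-1007 + \left(14 - 17\right)\right) = 846 \left(-1007 - 3\right) = 846 \left(-1010\right) = -854460$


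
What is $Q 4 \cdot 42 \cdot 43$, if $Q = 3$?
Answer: $21672$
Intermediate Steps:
$Q 4 \cdot 42 \cdot 43 = 3 \cdot 4 \cdot 42 \cdot 43 = 12 \cdot 42 \cdot 43 = 504 \cdot 43 = 21672$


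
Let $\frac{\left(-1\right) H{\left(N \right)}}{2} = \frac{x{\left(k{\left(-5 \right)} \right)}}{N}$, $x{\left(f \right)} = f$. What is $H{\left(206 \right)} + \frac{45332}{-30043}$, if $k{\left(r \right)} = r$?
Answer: $- \frac{4518981}{3094429} \approx -1.4604$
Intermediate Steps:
$H{\left(N \right)} = \frac{10}{N}$ ($H{\left(N \right)} = - 2 \left(- \frac{5}{N}\right) = \frac{10}{N}$)
$H{\left(206 \right)} + \frac{45332}{-30043} = \frac{10}{206} + \frac{45332}{-30043} = 10 \cdot \frac{1}{206} + 45332 \left(- \frac{1}{30043}\right) = \frac{5}{103} - \frac{45332}{30043} = - \frac{4518981}{3094429}$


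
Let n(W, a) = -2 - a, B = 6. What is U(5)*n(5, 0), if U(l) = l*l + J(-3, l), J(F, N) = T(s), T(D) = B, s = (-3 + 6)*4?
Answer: -62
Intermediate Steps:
s = 12 (s = 3*4 = 12)
T(D) = 6
J(F, N) = 6
U(l) = 6 + l² (U(l) = l*l + 6 = l² + 6 = 6 + l²)
U(5)*n(5, 0) = (6 + 5²)*(-2 - 1*0) = (6 + 25)*(-2 + 0) = 31*(-2) = -62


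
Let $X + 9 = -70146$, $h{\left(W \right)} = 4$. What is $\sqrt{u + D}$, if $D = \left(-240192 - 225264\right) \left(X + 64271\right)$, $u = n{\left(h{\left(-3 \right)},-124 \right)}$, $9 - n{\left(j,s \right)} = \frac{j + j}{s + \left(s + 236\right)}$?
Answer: $\frac{\sqrt{24648688023}}{3} \approx 52333.0$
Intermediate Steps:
$X = -70155$ ($X = -9 - 70146 = -70155$)
$n{\left(j,s \right)} = 9 - \frac{2 j}{236 + 2 s}$ ($n{\left(j,s \right)} = 9 - \frac{j + j}{s + \left(s + 236\right)} = 9 - \frac{2 j}{s + \left(236 + s\right)} = 9 - \frac{2 j}{236 + 2 s}$)
$u = \frac{29}{3}$ ($u = \frac{1062 - 4 + 9 \left(-124\right)}{118 - 124} = \frac{1062 - 4 - 1116}{-6} = \left(- \frac{1}{6}\right) \left(-58\right) = \frac{29}{3} \approx 9.6667$)
$D = 2738743104$ ($D = \left(-240192 - 225264\right) \left(-70155 + 64271\right) = \left(-465456\right) \left(-5884\right) = 2738743104$)
$\sqrt{u + D} = \sqrt{\frac{29}{3} + 2738743104} = \sqrt{\frac{8216229341}{3}} = \frac{\sqrt{24648688023}}{3}$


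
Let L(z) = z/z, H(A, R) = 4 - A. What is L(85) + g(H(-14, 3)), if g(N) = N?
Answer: 19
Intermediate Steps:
L(z) = 1
L(85) + g(H(-14, 3)) = 1 + (4 - 1*(-14)) = 1 + (4 + 14) = 1 + 18 = 19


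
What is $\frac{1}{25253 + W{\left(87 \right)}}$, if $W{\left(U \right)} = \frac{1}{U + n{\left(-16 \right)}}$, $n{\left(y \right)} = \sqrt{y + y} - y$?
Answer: $\frac{67179319}{1696479992972} + \frac{i \sqrt{2}}{1696479992972} \approx 3.9599 \cdot 10^{-5} + 8.3362 \cdot 10^{-13} i$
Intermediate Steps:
$n{\left(y \right)} = - y + \sqrt{2} \sqrt{y}$ ($n{\left(y \right)} = \sqrt{2 y} - y = \sqrt{2} \sqrt{y} - y = - y + \sqrt{2} \sqrt{y}$)
$W{\left(U \right)} = \frac{1}{16 + U + 4 i \sqrt{2}}$ ($W{\left(U \right)} = \frac{1}{U + \left(\left(-1\right) \left(-16\right) + \sqrt{2} \sqrt{-16}\right)} = \frac{1}{U + \left(16 + \sqrt{2} \cdot 4 i\right)} = \frac{1}{U + \left(16 + 4 i \sqrt{2}\right)} = \frac{1}{16 + U + 4 i \sqrt{2}}$)
$\frac{1}{25253 + W{\left(87 \right)}} = \frac{1}{25253 + \frac{1}{16 + 87 + 4 i \sqrt{2}}} = \frac{1}{25253 + \frac{1}{103 + 4 i \sqrt{2}}}$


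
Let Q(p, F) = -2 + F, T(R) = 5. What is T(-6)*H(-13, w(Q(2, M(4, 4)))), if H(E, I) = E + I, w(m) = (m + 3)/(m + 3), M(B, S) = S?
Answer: -60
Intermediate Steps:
w(m) = 1 (w(m) = (3 + m)/(3 + m) = 1)
T(-6)*H(-13, w(Q(2, M(4, 4)))) = 5*(-13 + 1) = 5*(-12) = -60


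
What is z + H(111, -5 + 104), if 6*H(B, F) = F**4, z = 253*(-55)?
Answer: 31992037/2 ≈ 1.5996e+7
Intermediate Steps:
z = -13915
H(B, F) = F**4/6
z + H(111, -5 + 104) = -13915 + (-5 + 104)**4/6 = -13915 + (1/6)*99**4 = -13915 + (1/6)*96059601 = -13915 + 32019867/2 = 31992037/2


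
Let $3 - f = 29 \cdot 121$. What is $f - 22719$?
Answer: $-26225$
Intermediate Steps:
$f = -3506$ ($f = 3 - 29 \cdot 121 = 3 - 3509 = -3506$)
$f - 22719 = -3506 - 22719 = -26225$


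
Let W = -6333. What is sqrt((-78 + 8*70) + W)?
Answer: I*sqrt(5851) ≈ 76.492*I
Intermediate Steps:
sqrt((-78 + 8*70) + W) = sqrt((-78 + 8*70) - 6333) = sqrt((-78 + 560) - 6333) = sqrt(482 - 6333) = sqrt(-5851) = I*sqrt(5851)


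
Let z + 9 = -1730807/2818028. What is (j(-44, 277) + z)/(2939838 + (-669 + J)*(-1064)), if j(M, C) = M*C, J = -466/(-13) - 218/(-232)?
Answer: -4319567769257/1279307441672240 ≈ -0.0033765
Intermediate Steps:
J = 55473/1508 (J = -466*(-1/13) - 218*(-1/232) = 466/13 + 109/116 = 55473/1508 ≈ 36.786)
j(M, C) = C*M
z = -27093059/2818028 (z = -9 - 1730807/2818028 = -27093059/2818028 ≈ -9.6142)
(j(-44, 277) + z)/(2939838 + (-669 + J)*(-1064)) = (277*(-44) - 27093059/2818028)/(2939838 + (-669 + 55473/1508)*(-1064)) = (-12188 - 27093059/2818028)/(2939838 - 953379/1508*(-1064)) = -34373218323/(2818028*(2939838 + 253598814/377)) = -34373218323/(2818028*1361917740/377) = -34373218323/2818028*377/1361917740 = -4319567769257/1279307441672240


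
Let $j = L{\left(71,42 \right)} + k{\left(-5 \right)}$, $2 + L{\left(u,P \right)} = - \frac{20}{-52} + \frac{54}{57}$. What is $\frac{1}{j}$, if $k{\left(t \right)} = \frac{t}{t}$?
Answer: $\frac{247}{82} \approx 3.0122$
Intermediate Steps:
$L{\left(u,P \right)} = - \frac{165}{247}$ ($L{\left(u,P \right)} = -2 + \left(- \frac{20}{-52} + \frac{54}{57}\right) = -2 + \left(\left(-20\right) \left(- \frac{1}{52}\right) + 54 \cdot \frac{1}{57}\right) = -2 + \left(\frac{5}{13} + \frac{18}{19}\right) = -2 + \frac{329}{247} = - \frac{165}{247}$)
$k{\left(t \right)} = 1$
$j = \frac{82}{247}$ ($j = - \frac{165}{247} + 1 = \frac{82}{247} \approx 0.33198$)
$\frac{1}{j} = \frac{1}{\frac{82}{247}} = \frac{247}{82}$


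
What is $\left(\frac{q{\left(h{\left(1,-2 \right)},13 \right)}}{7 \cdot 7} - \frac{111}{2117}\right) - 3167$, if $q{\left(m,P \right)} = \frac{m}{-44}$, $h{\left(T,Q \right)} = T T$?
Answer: $- \frac{14455227517}{4564252} \approx -3167.1$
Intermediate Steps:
$h{\left(T,Q \right)} = T^{2}$
$q{\left(m,P \right)} = - \frac{m}{44}$ ($q{\left(m,P \right)} = m \left(- \frac{1}{44}\right) = - \frac{m}{44}$)
$\left(\frac{q{\left(h{\left(1,-2 \right)},13 \right)}}{7 \cdot 7} - \frac{111}{2117}\right) - 3167 = \left(\frac{\left(- \frac{1}{44}\right) 1^{2}}{7 \cdot 7} - \frac{111}{2117}\right) - 3167 = \left(\frac{\left(- \frac{1}{44}\right) 1}{49} - \frac{111}{2117}\right) - 3167 = \left(\left(- \frac{1}{44}\right) \frac{1}{49} - \frac{111}{2117}\right) - 3167 = \left(- \frac{1}{2156} - \frac{111}{2117}\right) - 3167 = - \frac{241433}{4564252} - 3167 = - \frac{14455227517}{4564252}$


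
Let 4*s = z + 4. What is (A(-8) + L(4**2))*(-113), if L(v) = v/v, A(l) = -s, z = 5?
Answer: 565/4 ≈ 141.25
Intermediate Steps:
s = 9/4 (s = (5 + 4)/4 = (1/4)*9 = 9/4 ≈ 2.2500)
A(l) = -9/4 (A(l) = -1*9/4 = -9/4)
L(v) = 1
(A(-8) + L(4**2))*(-113) = (-9/4 + 1)*(-113) = -5/4*(-113) = 565/4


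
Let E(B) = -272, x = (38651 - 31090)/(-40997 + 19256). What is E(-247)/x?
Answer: 5913552/7561 ≈ 782.11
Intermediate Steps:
x = -7561/21741 (x = 7561/(-21741) = 7561*(-1/21741) = -7561/21741 ≈ -0.34778)
E(-247)/x = -272/(-7561/21741) = -272*(-21741/7561) = 5913552/7561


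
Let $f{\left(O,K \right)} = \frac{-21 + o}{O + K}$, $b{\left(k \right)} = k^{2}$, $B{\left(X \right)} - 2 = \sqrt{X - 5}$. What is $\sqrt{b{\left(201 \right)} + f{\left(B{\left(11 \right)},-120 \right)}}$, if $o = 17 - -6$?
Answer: $\frac{\sqrt{4767316 - 40401 \sqrt{6}}}{\sqrt{118 - \sqrt{6}}} \approx 201.0$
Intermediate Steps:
$B{\left(X \right)} = 2 + \sqrt{-5 + X}$ ($B{\left(X \right)} = 2 + \sqrt{X - 5} = 2 + \sqrt{-5 + X}$)
$o = 23$ ($o = 17 + 6 = 23$)
$f{\left(O,K \right)} = \frac{2}{K + O}$ ($f{\left(O,K \right)} = \frac{-21 + 23}{O + K} = \frac{2}{K + O}$)
$\sqrt{b{\left(201 \right)} + f{\left(B{\left(11 \right)},-120 \right)}} = \sqrt{201^{2} + \frac{2}{-120 + \left(2 + \sqrt{-5 + 11}\right)}} = \sqrt{40401 + \frac{2}{-120 + \left(2 + \sqrt{6}\right)}} = \sqrt{40401 + \frac{2}{-118 + \sqrt{6}}}$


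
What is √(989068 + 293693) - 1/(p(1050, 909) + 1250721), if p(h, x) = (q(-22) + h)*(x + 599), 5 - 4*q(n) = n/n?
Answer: -1/2835629 + 3*√142529 ≈ 1132.6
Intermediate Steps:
q(n) = 1 (q(n) = 5/4 - n/(4*n) = 5/4 - ¼*1 = 5/4 - ¼ = 1)
p(h, x) = (1 + h)*(599 + x) (p(h, x) = (1 + h)*(x + 599) = (1 + h)*(599 + x))
√(989068 + 293693) - 1/(p(1050, 909) + 1250721) = √(989068 + 293693) - 1/((599 + 909 + 599*1050 + 1050*909) + 1250721) = √1282761 - 1/((599 + 909 + 628950 + 954450) + 1250721) = 3*√142529 - 1/(1584908 + 1250721) = 3*√142529 - 1/2835629 = -1/2835629 + 3*√142529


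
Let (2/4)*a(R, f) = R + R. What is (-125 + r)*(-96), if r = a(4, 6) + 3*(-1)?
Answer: 10752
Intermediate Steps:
a(R, f) = 4*R (a(R, f) = 2*(R + R) = 2*(2*R) = 4*R)
r = 13 (r = 4*4 + 3*(-1) = 16 - 3 = 13)
(-125 + r)*(-96) = (-125 + 13)*(-96) = -112*(-96) = 10752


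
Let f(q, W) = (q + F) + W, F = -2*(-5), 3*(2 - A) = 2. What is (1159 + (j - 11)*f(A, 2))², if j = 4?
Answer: 10220809/9 ≈ 1.1356e+6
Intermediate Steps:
A = 4/3 (A = 2 - ⅓*2 = 2 - ⅔ = 4/3 ≈ 1.3333)
F = 10
f(q, W) = 10 + W + q (f(q, W) = (q + 10) + W = (10 + q) + W = 10 + W + q)
(1159 + (j - 11)*f(A, 2))² = (1159 + (4 - 11)*(10 + 2 + 4/3))² = (1159 - 7*40/3)² = (1159 - 280/3)² = (3197/3)² = 10220809/9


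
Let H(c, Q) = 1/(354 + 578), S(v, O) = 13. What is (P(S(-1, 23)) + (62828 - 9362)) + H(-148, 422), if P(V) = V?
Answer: 49842429/932 ≈ 53479.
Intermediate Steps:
H(c, Q) = 1/932
(P(S(-1, 23)) + (62828 - 9362)) + H(-148, 422) = (13 + (62828 - 9362)) + 1/932 = (13 + 53466) + 1/932 = 53479 + 1/932 = 49842429/932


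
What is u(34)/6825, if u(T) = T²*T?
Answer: 39304/6825 ≈ 5.7588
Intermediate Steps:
u(T) = T³
u(34)/6825 = 34³/6825 = 39304*(1/6825) = 39304/6825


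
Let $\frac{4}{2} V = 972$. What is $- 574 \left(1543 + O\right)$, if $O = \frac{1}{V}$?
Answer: $- \frac{215221013}{243} \approx -8.8568 \cdot 10^{5}$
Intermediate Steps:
$V = 486$ ($V = \frac{1}{2} \cdot 972 = 486$)
$O = \frac{1}{486} \approx 0.0020576$
$- 574 \left(1543 + O\right) = - 574 \left(1543 + \frac{1}{486}\right) = \left(-574\right) \frac{749899}{486} = - \frac{215221013}{243}$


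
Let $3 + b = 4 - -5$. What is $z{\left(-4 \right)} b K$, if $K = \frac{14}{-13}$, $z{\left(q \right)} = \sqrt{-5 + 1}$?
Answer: $- \frac{168 i}{13} \approx - 12.923 i$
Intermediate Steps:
$z{\left(q \right)} = 2 i$ ($z{\left(q \right)} = \sqrt{-4} = 2 i$)
$K = - \frac{14}{13}$ ($K = 14 \left(- \frac{1}{13}\right) = - \frac{14}{13} \approx -1.0769$)
$b = 6$ ($b = -3 + \left(4 - -5\right) = -3 + \left(4 + 5\right) = -3 + 9 = 6$)
$z{\left(-4 \right)} b K = 2 i 6 \left(- \frac{14}{13}\right) = 12 i \left(- \frac{14}{13}\right) = - \frac{168 i}{13}$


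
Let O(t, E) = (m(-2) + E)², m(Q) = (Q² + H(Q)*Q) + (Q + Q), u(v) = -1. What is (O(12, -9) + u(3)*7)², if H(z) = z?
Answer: 324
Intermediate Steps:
m(Q) = 2*Q + 2*Q² (m(Q) = (Q² + Q*Q) + (Q + Q) = (Q² + Q²) + 2*Q = 2*Q² + 2*Q = 2*Q + 2*Q²)
O(t, E) = (4 + E)² (O(t, E) = (2*(-2)*(1 - 2) + E)² = (2*(-2)*(-1) + E)² = (4 + E)²)
(O(12, -9) + u(3)*7)² = ((4 - 9)² - 1*7)² = ((-5)² - 7)² = (25 - 7)² = 18² = 324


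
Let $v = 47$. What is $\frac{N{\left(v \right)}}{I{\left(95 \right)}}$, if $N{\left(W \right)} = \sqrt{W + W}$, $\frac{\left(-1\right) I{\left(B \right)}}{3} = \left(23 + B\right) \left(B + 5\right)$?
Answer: $- \frac{\sqrt{94}}{35400} \approx -0.00027388$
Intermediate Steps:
$I{\left(B \right)} = - 3 \left(5 + B\right) \left(23 + B\right)$ ($I{\left(B \right)} = - 3 \left(23 + B\right) \left(B + 5\right) = - 3 \left(23 + B\right) \left(5 + B\right) = - 3 \left(5 + B\right) \left(23 + B\right)$)
$N{\left(W \right)} = \sqrt{2} \sqrt{W}$ ($N{\left(W \right)} = \sqrt{2 W} = \sqrt{2} \sqrt{W}$)
$\frac{N{\left(v \right)}}{I{\left(95 \right)}} = \frac{\sqrt{2} \sqrt{47}}{-345 - 7980 - 3 \cdot 95^{2}} = \frac{\sqrt{94}}{-345 - 7980 - 27075} = \frac{\sqrt{94}}{-35400} = \sqrt{94} \left(- \frac{1}{35400}\right) = - \frac{\sqrt{94}}{35400}$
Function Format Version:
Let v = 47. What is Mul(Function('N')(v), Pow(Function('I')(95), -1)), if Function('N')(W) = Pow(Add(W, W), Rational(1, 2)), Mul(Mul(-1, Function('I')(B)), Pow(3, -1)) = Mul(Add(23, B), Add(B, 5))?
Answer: Mul(Rational(-1, 35400), Pow(94, Rational(1, 2))) ≈ -0.00027388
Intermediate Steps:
Function('I')(B) = Mul(-3, Add(5, B), Add(23, B)) (Function('I')(B) = Mul(-3, Mul(Add(23, B), Add(B, 5))) = Mul(-3, Mul(Add(23, B), Add(5, B))) = Mul(-3, Mul(Add(5, B), Add(23, B))) = Mul(-3, Add(5, B), Add(23, B)))
Function('N')(W) = Mul(Pow(2, Rational(1, 2)), Pow(W, Rational(1, 2))) (Function('N')(W) = Pow(Mul(2, W), Rational(1, 2)) = Mul(Pow(2, Rational(1, 2)), Pow(W, Rational(1, 2))))
Mul(Function('N')(v), Pow(Function('I')(95), -1)) = Mul(Mul(Pow(2, Rational(1, 2)), Pow(47, Rational(1, 2))), Pow(Add(-345, Mul(-84, 95), Mul(-3, Pow(95, 2))), -1)) = Mul(Pow(94, Rational(1, 2)), Pow(Add(-345, -7980, Mul(-3, 9025)), -1)) = Mul(Pow(94, Rational(1, 2)), Pow(Add(-345, -7980, -27075), -1)) = Mul(Pow(94, Rational(1, 2)), Pow(-35400, -1)) = Mul(Pow(94, Rational(1, 2)), Rational(-1, 35400)) = Mul(Rational(-1, 35400), Pow(94, Rational(1, 2)))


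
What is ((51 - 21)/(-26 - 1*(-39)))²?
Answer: 900/169 ≈ 5.3254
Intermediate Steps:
((51 - 21)/(-26 - 1*(-39)))² = (30/(-26 + 39))² = (30/13)² = 900/169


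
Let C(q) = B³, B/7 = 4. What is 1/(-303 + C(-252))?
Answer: 1/21649 ≈ 4.6192e-5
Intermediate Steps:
B = 28 (B = 7*4 = 28)
C(q) = 21952 (C(q) = 28³ = 21952)
1/(-303 + C(-252)) = 1/(-303 + 21952) = 1/21649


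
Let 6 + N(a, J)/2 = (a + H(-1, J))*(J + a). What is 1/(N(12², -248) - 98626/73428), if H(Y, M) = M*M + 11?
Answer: -36714/470860183289 ≈ -7.7972e-8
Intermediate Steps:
H(Y, M) = 11 + M² (H(Y, M) = M² + 11 = 11 + M²)
N(a, J) = -12 + 2*(J + a)*(11 + a + J²) (N(a, J) = -12 + 2*((a + (11 + J²))*(J + a)) = -12 + 2*((11 + a + J²)*(J + a)) = -12 + 2*((J + a)*(11 + a + J²)) = -12 + 2*(J + a)*(11 + a + J²))
1/(N(12², -248) - 98626/73428) = 1/((-12 + 2*(12²)² + 2*(-248)*12² + 2*(-248)*(11 + (-248)²) + 2*12²*(11 + (-248)²)) - 98626/73428) = 1/((-12 + 2*144² + 2*(-248)*144 + 2*(-248)*(11 + 61504) + 2*144*(11 + 61504)) - 98626*1/73428) = 1/((-12 + 2*20736 - 71424 + 2*(-248)*61515 + 2*144*61515) - 49313/36714) = 1/((-12 + 41472 - 71424 - 30511440 + 17716320) - 49313/36714) = 1/(-12825084 - 49313/36714) = 1/(-470860183289/36714) = -36714/470860183289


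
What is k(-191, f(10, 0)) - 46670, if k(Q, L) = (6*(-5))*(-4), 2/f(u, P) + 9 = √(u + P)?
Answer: -46550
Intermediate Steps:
f(u, P) = 2/(-9 + √(P + u)) (f(u, P) = 2/(-9 + √(u + P)) = 2/(-9 + √(P + u)))
k(Q, L) = 120 (k(Q, L) = -30*(-4) = 120)
k(-191, f(10, 0)) - 46670 = 120 - 46670 = -46550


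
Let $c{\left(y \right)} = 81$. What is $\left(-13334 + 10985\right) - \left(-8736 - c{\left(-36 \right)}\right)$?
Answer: $6468$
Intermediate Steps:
$\left(-13334 + 10985\right) - \left(-8736 - c{\left(-36 \right)}\right) = \left(-13334 + 10985\right) + \left(\left(10758 + 81\right) - 2022\right) = -2349 + \left(10839 - 2022\right) = -2349 + 8817 = 6468$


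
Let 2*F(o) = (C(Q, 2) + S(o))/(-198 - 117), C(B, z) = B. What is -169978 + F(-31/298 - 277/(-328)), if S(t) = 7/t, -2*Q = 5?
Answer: -7750681144183/45598140 ≈ -1.6998e+5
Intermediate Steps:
Q = -5/2 (Q = -½*5 = -5/2 ≈ -2.5000)
F(o) = 1/252 - 1/(90*o) (F(o) = ((-5/2 + 7/o)/(-198 - 117))/2 = ((-5/2 + 7/o)/(-315))/2 = ((-5/2 + 7/o)*(-1/315))/2 = (1/126 - 1/(45*o))/2 = 1/252 - 1/(90*o))
-169978 + F(-31/298 - 277/(-328)) = -169978 + (-14 + 5*(-31/298 - 277/(-328)))/(1260*(-31/298 - 277/(-328))) = -169978 + (-14 + 5*(-31*1/298 - 277*(-1/328)))/(1260*(-31*1/298 - 277*(-1/328))) = -169978 + (-14 + 5*(-31/298 + 277/328))/(1260*(-31/298 + 277/328)) = -169978 + (-14 + 5*(36189/48872))/(1260*(36189/48872)) = -169978 + (1/1260)*(48872/36189)*(-14 + 180945/48872) = -169978 + (1/1260)*(48872/36189)*(-503263/48872) = -169978 - 503263/45598140 = -7750681144183/45598140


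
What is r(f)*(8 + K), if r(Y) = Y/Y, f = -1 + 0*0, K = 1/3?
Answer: 25/3 ≈ 8.3333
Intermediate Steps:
K = ⅓ ≈ 0.33333
f = -1 (f = -1 + 0 = -1)
r(Y) = 1
r(f)*(8 + K) = 1*(8 + ⅓) = 1*(25/3) = 25/3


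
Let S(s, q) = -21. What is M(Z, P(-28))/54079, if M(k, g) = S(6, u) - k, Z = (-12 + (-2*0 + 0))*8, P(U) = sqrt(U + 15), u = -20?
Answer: 75/54079 ≈ 0.0013869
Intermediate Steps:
P(U) = sqrt(15 + U)
Z = -96 (Z = (-12 + (0 + 0))*8 = (-12 + 0)*8 = -12*8 = -96)
M(k, g) = -21 - k
M(Z, P(-28))/54079 = (-21 - 1*(-96))/54079 = (-21 + 96)*(1/54079) = 75*(1/54079) = 75/54079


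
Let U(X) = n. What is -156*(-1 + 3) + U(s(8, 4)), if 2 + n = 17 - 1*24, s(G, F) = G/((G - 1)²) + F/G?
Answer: -321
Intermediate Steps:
s(G, F) = F/G + G/(-1 + G)² (s(G, F) = G/((-1 + G)²) + F/G = G/(-1 + G)² + F/G = F/G + G/(-1 + G)²)
n = -9 (n = -2 + (17 - 1*24) = -2 + (17 - 24) = -2 - 7 = -9)
U(X) = -9
-156*(-1 + 3) + U(s(8, 4)) = -156*(-1 + 3) - 9 = -156*2 - 9 = -26*12 - 9 = -312 - 9 = -321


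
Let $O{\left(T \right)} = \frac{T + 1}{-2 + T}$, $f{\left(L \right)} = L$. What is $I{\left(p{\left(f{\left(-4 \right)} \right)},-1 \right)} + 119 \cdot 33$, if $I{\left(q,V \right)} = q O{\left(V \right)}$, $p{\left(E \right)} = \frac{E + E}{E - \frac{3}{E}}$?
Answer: $3927$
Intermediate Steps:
$p{\left(E \right)} = \frac{2 E}{E - \frac{3}{E}}$
$O{\left(T \right)} = \frac{1 + T}{-2 + T}$
$I{\left(q,V \right)} = \frac{q \left(1 + V\right)}{-2 + V}$ ($I{\left(q,V \right)} = q \frac{1 + V}{-2 + V} = \frac{q \left(1 + V\right)}{-2 + V}$)
$I{\left(p{\left(f{\left(-4 \right)} \right)},-1 \right)} + 119 \cdot 33 = \frac{\frac{2 \left(-4\right)^{2}}{-3 + \left(-4\right)^{2}} \left(1 - 1\right)}{-2 - 1} + 119 \cdot 33 = 2 \cdot 16 \frac{1}{-3 + 16} \frac{1}{-3} \cdot 0 + 3927 = 2 \cdot 16 \cdot \frac{1}{13} \left(- \frac{1}{3}\right) 0 + 3927 = \frac{32}{13} \left(- \frac{1}{3}\right) 0 + 3927 = 0 + 3927 = 3927$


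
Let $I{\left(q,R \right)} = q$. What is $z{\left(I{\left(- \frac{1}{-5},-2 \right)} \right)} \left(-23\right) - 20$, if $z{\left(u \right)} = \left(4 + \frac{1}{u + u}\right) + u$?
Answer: $- \frac{1741}{10} \approx -174.1$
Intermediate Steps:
$z{\left(u \right)} = 4 + u + \frac{1}{2 u}$ ($z{\left(u \right)} = \left(4 + \frac{1}{2 u}\right) + u = 4 + u + \frac{1}{2 u}$)
$z{\left(I{\left(- \frac{1}{-5},-2 \right)} \right)} \left(-23\right) - 20 = \left(4 - \frac{1}{-5} + \frac{1}{2 \left(- \frac{1}{-5}\right)}\right) \left(-23\right) - 20 = \left(4 - - \frac{1}{5} + \frac{1}{2 \left(\left(-1\right) \left(- \frac{1}{5}\right)\right)}\right) \left(-23\right) - 20 = \left(4 + \frac{1}{5} + \frac{\frac{1}{\frac{1}{5}}}{2}\right) \left(-23\right) - 20 = \left(4 + \frac{1}{5} + \frac{1}{2} \cdot 5\right) \left(-23\right) - 20 = \left(4 + \frac{1}{5} + \frac{5}{2}\right) \left(-23\right) - 20 = \frac{67}{10} \left(-23\right) - 20 = - \frac{1541}{10} - 20 = - \frac{1741}{10}$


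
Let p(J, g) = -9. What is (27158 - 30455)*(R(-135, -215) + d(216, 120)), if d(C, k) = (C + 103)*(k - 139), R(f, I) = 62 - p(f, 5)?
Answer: 19749030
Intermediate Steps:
R(f, I) = 71 (R(f, I) = 62 - 1*(-9) = 62 + 9 = 71)
d(C, k) = (-139 + k)*(103 + C) (d(C, k) = (103 + C)*(-139 + k) = (-139 + k)*(103 + C))
(27158 - 30455)*(R(-135, -215) + d(216, 120)) = (27158 - 30455)*(71 + (-14317 - 139*216 + 103*120 + 216*120)) = -3297*(71 + (-14317 - 30024 + 12360 + 25920)) = -3297*(71 - 6061) = -3297*(-5990) = 19749030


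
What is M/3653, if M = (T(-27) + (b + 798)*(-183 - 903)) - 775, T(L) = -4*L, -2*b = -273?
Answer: -278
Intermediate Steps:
b = 273/2 (b = -½*(-273) = 273/2 ≈ 136.50)
M = -1015534 (M = (-4*(-27) + (273/2 + 798)*(-183 - 903)) - 775 = (108 + (1869/2)*(-1086)) - 775 = (108 - 1014867) - 775 = -1014759 - 775 = -1015534)
M/3653 = -1015534/3653 = -1015534*1/3653 = -278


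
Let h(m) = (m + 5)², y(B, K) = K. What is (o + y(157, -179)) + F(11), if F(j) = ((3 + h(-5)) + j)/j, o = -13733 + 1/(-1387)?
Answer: -212235977/15257 ≈ -13911.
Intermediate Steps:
h(m) = (5 + m)²
o = -19047672/1387 (o = -13733 - 1/1387 = -19047672/1387 ≈ -13733.)
F(j) = (3 + j)/j (F(j) = ((3 + (5 - 5)²) + j)/j = ((3 + 0²) + j)/j = ((3 + 0) + j)/j = (3 + j)/j)
(o + y(157, -179)) + F(11) = (-19047672/1387 - 179) + (3 + 11)/11 = -19295945/1387 + (1/11)*14 = -19295945/1387 + 14/11 = -212235977/15257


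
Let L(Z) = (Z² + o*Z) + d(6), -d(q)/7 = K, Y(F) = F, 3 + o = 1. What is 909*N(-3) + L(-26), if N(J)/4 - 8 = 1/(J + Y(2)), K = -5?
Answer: 26215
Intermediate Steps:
o = -2 (o = -3 + 1 = -2)
d(q) = 35 (d(q) = -7*(-5) = 35)
N(J) = 32 + 4/(2 + J) (N(J) = 32 + 4/(J + 2) = 32 + 4/(2 + J))
L(Z) = 35 + Z² - 2*Z (L(Z) = (Z² - 2*Z) + 35 = 35 + Z² - 2*Z)
909*N(-3) + L(-26) = 909*(4*(17 + 8*(-3))/(2 - 3)) + (35 + (-26)² - 2*(-26)) = 909*(4*(17 - 24)/(-1)) + (35 + 676 + 52) = 909*(4*(-1)*(-7)) + 763 = 909*28 + 763 = 25452 + 763 = 26215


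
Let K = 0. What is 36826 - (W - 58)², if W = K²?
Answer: 33462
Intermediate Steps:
W = 0 (W = 0² = 0)
36826 - (W - 58)² = 36826 - (0 - 58)² = 36826 - 1*(-58)² = 36826 - 1*3364 = 36826 - 3364 = 33462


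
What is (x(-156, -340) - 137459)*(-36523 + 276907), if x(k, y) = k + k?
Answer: -33117944064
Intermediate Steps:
x(k, y) = 2*k
(x(-156, -340) - 137459)*(-36523 + 276907) = (2*(-156) - 137459)*(-36523 + 276907) = (-312 - 137459)*240384 = -137771*240384 = -33117944064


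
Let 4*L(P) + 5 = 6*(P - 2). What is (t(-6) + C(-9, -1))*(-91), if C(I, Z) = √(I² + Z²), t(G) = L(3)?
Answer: -91/4 - 91*√82 ≈ -846.79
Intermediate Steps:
L(P) = -17/4 + 3*P/2 (L(P) = -5/4 + (6*(P - 2))/4 = -5/4 + (6*(-2 + P))/4 = -5/4 + (-12 + 6*P)/4 = -5/4 + (-3 + 3*P/2) = -17/4 + 3*P/2)
t(G) = ¼ (t(G) = -17/4 + (3/2)*3 = -17/4 + 9/2 = ¼)
(t(-6) + C(-9, -1))*(-91) = (¼ + √((-9)² + (-1)²))*(-91) = (¼ + √(81 + 1))*(-91) = (¼ + √82)*(-91) = -91/4 - 91*√82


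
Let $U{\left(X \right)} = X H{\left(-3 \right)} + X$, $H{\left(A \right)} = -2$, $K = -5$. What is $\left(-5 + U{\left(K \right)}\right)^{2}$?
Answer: $0$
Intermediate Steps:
$U{\left(X \right)} = - X$ ($U{\left(X \right)} = X \left(-2\right) + X = - 2 X + X = - X$)
$\left(-5 + U{\left(K \right)}\right)^{2} = \left(-5 - -5\right)^{2} = \left(-5 + 5\right)^{2} = 0^{2} = 0$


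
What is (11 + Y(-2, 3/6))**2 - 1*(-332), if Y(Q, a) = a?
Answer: 1857/4 ≈ 464.25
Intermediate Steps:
(11 + Y(-2, 3/6))**2 - 1*(-332) = (11 + 3/6)**2 - 1*(-332) = (11 + 3*(1/6))**2 + 332 = (11 + 1/2)**2 + 332 = (23/2)**2 + 332 = 529/4 + 332 = 1857/4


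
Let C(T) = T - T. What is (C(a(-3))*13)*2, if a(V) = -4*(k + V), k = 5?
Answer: 0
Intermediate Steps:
a(V) = -20 - 4*V (a(V) = -4*(5 + V) = -20 - 4*V)
C(T) = 0
(C(a(-3))*13)*2 = (0*13)*2 = 0*2 = 0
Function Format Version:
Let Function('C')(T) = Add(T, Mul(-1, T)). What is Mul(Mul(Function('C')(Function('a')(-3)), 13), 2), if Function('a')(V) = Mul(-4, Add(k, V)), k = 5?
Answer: 0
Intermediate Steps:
Function('a')(V) = Add(-20, Mul(-4, V)) (Function('a')(V) = Mul(-4, Add(5, V)) = Add(-20, Mul(-4, V)))
Function('C')(T) = 0
Mul(Mul(Function('C')(Function('a')(-3)), 13), 2) = Mul(Mul(0, 13), 2) = Mul(0, 2) = 0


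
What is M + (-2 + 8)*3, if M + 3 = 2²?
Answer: 19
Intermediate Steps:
M = 1 (M = -3 + 2² = -3 + 4 = 1)
M + (-2 + 8)*3 = 1 + (-2 + 8)*3 = 1 + 6*3 = 1 + 18 = 19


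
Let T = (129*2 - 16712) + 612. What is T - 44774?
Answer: -60616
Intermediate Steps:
T = -15842 (T = (258 - 16712) + 612 = -16454 + 612 = -15842)
T - 44774 = -15842 - 44774 = -60616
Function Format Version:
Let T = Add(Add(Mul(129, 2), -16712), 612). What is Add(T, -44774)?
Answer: -60616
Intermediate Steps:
T = -15842 (T = Add(Add(258, -16712), 612) = Add(-16454, 612) = -15842)
Add(T, -44774) = Add(-15842, -44774) = -60616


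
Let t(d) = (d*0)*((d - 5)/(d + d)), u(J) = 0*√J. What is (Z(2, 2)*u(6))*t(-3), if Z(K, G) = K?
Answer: 0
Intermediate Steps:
u(J) = 0
t(d) = 0 (t(d) = 0*((-5 + d)/((2*d))) = 0*((-5 + d)*(1/(2*d))) = 0*((-5 + d)/(2*d)) = 0)
(Z(2, 2)*u(6))*t(-3) = (2*0)*0 = 0*0 = 0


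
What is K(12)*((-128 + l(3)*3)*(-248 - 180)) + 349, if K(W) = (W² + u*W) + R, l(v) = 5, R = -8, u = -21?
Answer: -5609875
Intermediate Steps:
K(W) = -8 + W² - 21*W (K(W) = (W² - 21*W) - 8 = -8 + W² - 21*W)
K(12)*((-128 + l(3)*3)*(-248 - 180)) + 349 = (-8 + 12² - 21*12)*((-128 + 5*3)*(-248 - 180)) + 349 = (-8 + 144 - 252)*((-128 + 15)*(-428)) + 349 = -(-13108)*(-428) + 349 = -116*48364 + 349 = -5610224 + 349 = -5609875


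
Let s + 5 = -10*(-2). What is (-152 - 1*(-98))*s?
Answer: -810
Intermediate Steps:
s = 15 (s = -5 - 10*(-2) = -5 + 20 = 15)
(-152 - 1*(-98))*s = (-152 - 1*(-98))*15 = (-152 + 98)*15 = -54*15 = -810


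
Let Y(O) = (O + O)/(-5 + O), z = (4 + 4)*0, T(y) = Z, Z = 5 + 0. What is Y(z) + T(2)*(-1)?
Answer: -5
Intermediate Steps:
Z = 5
T(y) = 5
z = 0 (z = 8*0 = 0)
Y(O) = 2*O/(-5 + O) (Y(O) = (2*O)/(-5 + O) = 2*O/(-5 + O))
Y(z) + T(2)*(-1) = 2*0/(-5 + 0) + 5*(-1) = 2*0/(-5) - 5 = 2*0*(-1/5) - 5 = 0 - 5 = -5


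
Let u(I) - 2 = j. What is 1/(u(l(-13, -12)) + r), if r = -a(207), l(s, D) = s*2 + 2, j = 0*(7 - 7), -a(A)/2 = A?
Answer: 1/416 ≈ 0.0024038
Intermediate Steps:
a(A) = -2*A
j = 0 (j = 0*0 = 0)
l(s, D) = 2 + 2*s (l(s, D) = 2*s + 2 = 2 + 2*s)
u(I) = 2 (u(I) = 2 + 0 = 2)
r = 414 (r = -(-2)*207 = -1*(-414) = 414)
1/(u(l(-13, -12)) + r) = 1/(2 + 414) = 1/416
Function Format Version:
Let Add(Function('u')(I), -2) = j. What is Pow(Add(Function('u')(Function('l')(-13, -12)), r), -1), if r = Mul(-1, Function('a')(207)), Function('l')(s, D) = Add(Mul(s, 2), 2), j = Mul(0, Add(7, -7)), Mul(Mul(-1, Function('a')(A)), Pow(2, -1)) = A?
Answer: Rational(1, 416) ≈ 0.0024038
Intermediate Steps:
Function('a')(A) = Mul(-2, A)
j = 0 (j = Mul(0, 0) = 0)
Function('l')(s, D) = Add(2, Mul(2, s)) (Function('l')(s, D) = Add(Mul(2, s), 2) = Add(2, Mul(2, s)))
Function('u')(I) = 2 (Function('u')(I) = Add(2, 0) = 2)
r = 414 (r = Mul(-1, Mul(-2, 207)) = Mul(-1, -414) = 414)
Pow(Add(Function('u')(Function('l')(-13, -12)), r), -1) = Pow(Add(2, 414), -1) = Pow(416, -1) = Rational(1, 416)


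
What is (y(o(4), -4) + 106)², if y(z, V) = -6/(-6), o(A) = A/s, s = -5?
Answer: 11449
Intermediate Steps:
o(A) = -A/5 (o(A) = A/(-5) = A*(-⅕) = -A/5)
y(z, V) = 1 (y(z, V) = -6*(-⅙) = 1)
(y(o(4), -4) + 106)² = (1 + 106)² = 107² = 11449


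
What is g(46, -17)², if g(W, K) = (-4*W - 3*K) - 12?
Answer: 21025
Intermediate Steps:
g(W, K) = -12 - 4*W - 3*K
g(46, -17)² = (-12 - 4*46 - 3*(-17))² = (-12 - 184 + 51)² = (-145)² = 21025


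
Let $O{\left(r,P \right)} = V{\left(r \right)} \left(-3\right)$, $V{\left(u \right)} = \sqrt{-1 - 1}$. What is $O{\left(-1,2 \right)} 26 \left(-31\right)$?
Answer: $2418 i \sqrt{2} \approx 3419.6 i$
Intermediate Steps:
$V{\left(u \right)} = i \sqrt{2}$ ($V{\left(u \right)} = \sqrt{-2} = i \sqrt{2}$)
$O{\left(r,P \right)} = - 3 i \sqrt{2}$ ($O{\left(r,P \right)} = i \sqrt{2} \left(-3\right) = - 3 i \sqrt{2}$)
$O{\left(-1,2 \right)} 26 \left(-31\right) = - 3 i \sqrt{2} \cdot 26 \left(-31\right) = - 78 i \sqrt{2} \left(-31\right) = 2418 i \sqrt{2}$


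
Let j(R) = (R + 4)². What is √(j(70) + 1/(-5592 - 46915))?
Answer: √15097250075817/52507 ≈ 74.000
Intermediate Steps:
j(R) = (4 + R)²
√(j(70) + 1/(-5592 - 46915)) = √((4 + 70)² + 1/(-5592 - 46915)) = √(74² + 1/(-52507)) = √(5476 - 1/52507) = √(287528331/52507) = √15097250075817/52507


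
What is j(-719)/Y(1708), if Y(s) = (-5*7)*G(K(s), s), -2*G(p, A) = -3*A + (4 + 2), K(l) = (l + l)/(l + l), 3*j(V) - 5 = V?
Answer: 34/12795 ≈ 0.0026573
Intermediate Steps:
j(V) = 5/3 + V/3
K(l) = 1 (K(l) = (2*l)/((2*l)) = (2*l)*(1/(2*l)) = 1)
G(p, A) = -3 + 3*A/2 (G(p, A) = -(-3*A + (4 + 2))/2 = -(-3*A + 6)/2 = -(6 - 3*A)/2 = -3 + 3*A/2)
Y(s) = 105 - 105*s/2 (Y(s) = (-5*7)*(-3 + 3*s/2) = -35*(-3 + 3*s/2) = 105 - 105*s/2)
j(-719)/Y(1708) = (5/3 + (⅓)*(-719))/(105 - 105/2*1708) = (5/3 - 719/3)/(105 - 89670) = -238/(-89565) = -238*(-1/89565) = 34/12795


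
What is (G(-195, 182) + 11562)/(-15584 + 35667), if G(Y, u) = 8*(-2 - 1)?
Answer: 11538/20083 ≈ 0.57452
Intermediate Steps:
G(Y, u) = -24 (G(Y, u) = 8*(-3) = -24)
(G(-195, 182) + 11562)/(-15584 + 35667) = (-24 + 11562)/(-15584 + 35667) = 11538/20083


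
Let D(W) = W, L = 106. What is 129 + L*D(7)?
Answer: 871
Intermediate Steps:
129 + L*D(7) = 129 + 106*7 = 129 + 742 = 871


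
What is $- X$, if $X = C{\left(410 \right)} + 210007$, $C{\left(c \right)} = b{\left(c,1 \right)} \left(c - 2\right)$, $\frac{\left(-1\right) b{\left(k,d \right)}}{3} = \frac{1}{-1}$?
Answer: $-211231$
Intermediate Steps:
$b{\left(k,d \right)} = 3$ ($b{\left(k,d \right)} = - \frac{3}{-1} = \left(-3\right) \left(-1\right) = 3$)
$C{\left(c \right)} = -6 + 3 c$ ($C{\left(c \right)} = 3 \left(c - 2\right) = 3 \left(-2 + c\right) = -6 + 3 c$)
$X = 211231$ ($X = \left(-6 + 3 \cdot 410\right) + 210007 = \left(-6 + 1230\right) + 210007 = 1224 + 210007 = 211231$)
$- X = \left(-1\right) 211231 = -211231$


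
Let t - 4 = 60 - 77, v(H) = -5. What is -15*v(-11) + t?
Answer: 62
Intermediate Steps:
t = -13 (t = 4 + (60 - 77) = 4 - 17 = -13)
-15*v(-11) + t = -15*(-5) - 13 = 75 - 13 = 62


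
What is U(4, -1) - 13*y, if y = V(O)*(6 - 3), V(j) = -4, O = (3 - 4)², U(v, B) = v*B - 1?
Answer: 151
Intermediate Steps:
U(v, B) = -1 + B*v (U(v, B) = B*v - 1 = -1 + B*v)
O = 1 (O = (-1)² = 1)
y = -12 (y = -4*(6 - 3) = -4*3 = -12)
U(4, -1) - 13*y = (-1 - 1*4) - 13*(-12) = (-1 - 4) + 156 = -5 + 156 = 151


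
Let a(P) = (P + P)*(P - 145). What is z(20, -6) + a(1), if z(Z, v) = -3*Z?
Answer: -348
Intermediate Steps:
a(P) = 2*P*(-145 + P) (a(P) = (2*P)*(-145 + P) = 2*P*(-145 + P))
z(20, -6) + a(1) = -3*20 + 2*1*(-145 + 1) = -60 + 2*1*(-144) = -60 - 288 = -348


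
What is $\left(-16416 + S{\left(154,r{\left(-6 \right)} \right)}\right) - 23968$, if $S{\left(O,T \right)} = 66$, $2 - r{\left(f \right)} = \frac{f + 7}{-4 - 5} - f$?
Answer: $-40318$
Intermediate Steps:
$r{\left(f \right)} = \frac{25}{9} + \frac{10 f}{9}$ ($r{\left(f \right)} = 2 - \left(\frac{f + 7}{-4 - 5} - f\right) = 2 - \left(\frac{7 + f}{-9} - f\right) = 2 - \left(\left(7 + f\right) \left(- \frac{1}{9}\right) - f\right) = 2 - \left(\left(- \frac{7}{9} - \frac{f}{9}\right) - f\right) = 2 - \left(- \frac{7}{9} - \frac{10 f}{9}\right) = 2 + \left(\frac{7}{9} + \frac{10 f}{9}\right) = \frac{25}{9} + \frac{10 f}{9}$)
$\left(-16416 + S{\left(154,r{\left(-6 \right)} \right)}\right) - 23968 = \left(-16416 + 66\right) - 23968 = -16350 - 23968 = -40318$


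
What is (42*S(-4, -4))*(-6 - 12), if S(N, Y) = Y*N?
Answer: -12096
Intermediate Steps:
S(N, Y) = N*Y
(42*S(-4, -4))*(-6 - 12) = (42*(-4*(-4)))*(-6 - 12) = (42*16)*(-18) = 672*(-18) = -12096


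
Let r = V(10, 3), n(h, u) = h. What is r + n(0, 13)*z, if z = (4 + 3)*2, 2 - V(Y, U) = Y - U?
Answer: -5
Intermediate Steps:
V(Y, U) = 2 + U - Y (V(Y, U) = 2 - (Y - U) = 2 + (U - Y) = 2 + U - Y)
r = -5 (r = 2 + 3 - 1*10 = 2 + 3 - 10 = -5)
z = 14 (z = 7*2 = 14)
r + n(0, 13)*z = -5 + 0*14 = -5 + 0 = -5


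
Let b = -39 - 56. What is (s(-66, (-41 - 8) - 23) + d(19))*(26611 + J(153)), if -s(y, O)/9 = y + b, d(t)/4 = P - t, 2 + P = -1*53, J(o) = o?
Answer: 30858892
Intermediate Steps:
b = -95
P = -55 (P = -2 - 1*53 = -2 - 53 = -55)
d(t) = -220 - 4*t (d(t) = 4*(-55 - t) = -220 - 4*t)
s(y, O) = 855 - 9*y (s(y, O) = -9*(y - 95) = -9*(-95 + y) = 855 - 9*y)
(s(-66, (-41 - 8) - 23) + d(19))*(26611 + J(153)) = ((855 - 9*(-66)) + (-220 - 4*19))*(26611 + 153) = ((855 + 594) + (-220 - 76))*26764 = (1449 - 296)*26764 = 1153*26764 = 30858892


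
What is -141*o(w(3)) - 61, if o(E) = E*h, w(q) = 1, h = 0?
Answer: -61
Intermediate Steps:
o(E) = 0 (o(E) = E*0 = 0)
-141*o(w(3)) - 61 = -141*0 - 61 = 0 - 61 = -61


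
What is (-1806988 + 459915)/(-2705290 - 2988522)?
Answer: 1347073/5693812 ≈ 0.23659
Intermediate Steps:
(-1806988 + 459915)/(-2705290 - 2988522) = -1347073/(-5693812) = -1347073*(-1/5693812) = 1347073/5693812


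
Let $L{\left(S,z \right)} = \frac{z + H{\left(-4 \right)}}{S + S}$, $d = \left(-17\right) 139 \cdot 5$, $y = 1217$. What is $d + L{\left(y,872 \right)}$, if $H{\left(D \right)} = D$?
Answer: $- \frac{14378421}{1217} \approx -11815.0$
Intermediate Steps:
$d = -11815$ ($d = \left(-2363\right) 5 = -11815$)
$L{\left(S,z \right)} = \frac{-4 + z}{2 S}$ ($L{\left(S,z \right)} = \frac{z - 4}{S + S} = \frac{-4 + z}{2 S}$)
$d + L{\left(y,872 \right)} = -11815 + \frac{-4 + 872}{2 \cdot 1217} = -11815 + \frac{1}{2} \cdot \frac{1}{1217} \cdot 868 = -11815 + \frac{434}{1217} = - \frac{14378421}{1217}$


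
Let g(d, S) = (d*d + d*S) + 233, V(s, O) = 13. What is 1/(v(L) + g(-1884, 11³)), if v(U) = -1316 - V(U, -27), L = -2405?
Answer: 1/1040756 ≈ 9.6084e-7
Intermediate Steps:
g(d, S) = 233 + d² + S*d (g(d, S) = (d² + S*d) + 233 = 233 + d² + S*d)
v(U) = -1329 (v(U) = -1316 - 1*13 = -1316 - 13 = -1329)
1/(v(L) + g(-1884, 11³)) = 1/(-1329 + (233 + (-1884)² + 11³*(-1884))) = 1/(-1329 + (233 + 3549456 + 1331*(-1884))) = 1/(-1329 + (233 + 3549456 - 2507604)) = 1/(-1329 + 1042085) = 1/1040756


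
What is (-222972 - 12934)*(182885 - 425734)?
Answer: 57289536194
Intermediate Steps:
(-222972 - 12934)*(182885 - 425734) = -235906*(-242849) = 57289536194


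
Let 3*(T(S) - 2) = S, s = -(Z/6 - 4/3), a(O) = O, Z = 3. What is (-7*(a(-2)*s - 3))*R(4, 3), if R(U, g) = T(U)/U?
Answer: 245/9 ≈ 27.222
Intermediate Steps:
s = ⅚ (s = -(3/6 - 4/3) = -(3*(⅙) - 4*⅓) = -(½ - 4/3) = -1*(-⅚) = ⅚ ≈ 0.83333)
T(S) = 2 + S/3
R(U, g) = (2 + U/3)/U
(-7*(a(-2)*s - 3))*R(4, 3) = (-7*(-2*⅚ - 3))*((⅓)*(6 + 4)/4) = (-7*(-5/3 - 3))*((⅓)*(¼)*10) = -7*(-14/3)*(⅚) = (98/3)*(⅚) = 245/9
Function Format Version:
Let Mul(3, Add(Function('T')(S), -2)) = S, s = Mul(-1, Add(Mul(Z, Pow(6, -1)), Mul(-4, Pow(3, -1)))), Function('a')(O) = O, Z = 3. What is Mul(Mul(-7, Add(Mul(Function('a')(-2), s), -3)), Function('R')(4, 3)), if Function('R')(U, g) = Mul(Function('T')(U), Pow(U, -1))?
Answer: Rational(245, 9) ≈ 27.222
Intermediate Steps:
s = Rational(5, 6) (s = Mul(-1, Add(Mul(3, Pow(6, -1)), Mul(-4, Pow(3, -1)))) = Mul(-1, Add(Mul(3, Rational(1, 6)), Mul(-4, Rational(1, 3)))) = Mul(-1, Add(Rational(1, 2), Rational(-4, 3))) = Mul(-1, Rational(-5, 6)) = Rational(5, 6) ≈ 0.83333)
Function('T')(S) = Add(2, Mul(Rational(1, 3), S))
Function('R')(U, g) = Mul(Pow(U, -1), Add(2, Mul(Rational(1, 3), U))) (Function('R')(U, g) = Mul(Add(2, Mul(Rational(1, 3), U)), Pow(U, -1)) = Mul(Pow(U, -1), Add(2, Mul(Rational(1, 3), U))))
Mul(Mul(-7, Add(Mul(Function('a')(-2), s), -3)), Function('R')(4, 3)) = Mul(Mul(-7, Add(Mul(-2, Rational(5, 6)), -3)), Mul(Rational(1, 3), Pow(4, -1), Add(6, 4))) = Mul(Mul(-7, Add(Rational(-5, 3), -3)), Mul(Rational(1, 3), Rational(1, 4), 10)) = Mul(Mul(-7, Rational(-14, 3)), Rational(5, 6)) = Mul(Rational(98, 3), Rational(5, 6)) = Rational(245, 9)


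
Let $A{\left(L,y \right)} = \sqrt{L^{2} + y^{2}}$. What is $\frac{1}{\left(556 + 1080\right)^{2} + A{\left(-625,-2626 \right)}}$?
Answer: $\frac{2676496}{7163623551515} - \frac{\sqrt{7286501}}{7163623551515} \approx 3.7325 \cdot 10^{-7}$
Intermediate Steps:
$\frac{1}{\left(556 + 1080\right)^{2} + A{\left(-625,-2626 \right)}} = \frac{1}{\left(556 + 1080\right)^{2} + \sqrt{\left(-625\right)^{2} + \left(-2626\right)^{2}}} = \frac{1}{1636^{2} + \sqrt{390625 + 6895876}} = \frac{1}{2676496 + \sqrt{7286501}}$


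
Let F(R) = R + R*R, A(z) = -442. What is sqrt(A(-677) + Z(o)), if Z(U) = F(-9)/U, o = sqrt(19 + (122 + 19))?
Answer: sqrt(-11050 + 45*sqrt(10))/5 ≈ 20.888*I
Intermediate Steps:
F(R) = R + R**2
o = 4*sqrt(10) (o = sqrt(19 + 141) = sqrt(160) = 4*sqrt(10) ≈ 12.649)
Z(U) = 72/U (Z(U) = (-9*(1 - 9))/U = (-9*(-8))/U = 72/U)
sqrt(A(-677) + Z(o)) = sqrt(-442 + 72/((4*sqrt(10)))) = sqrt(-442 + 72*(sqrt(10)/40)) = sqrt(-442 + 9*sqrt(10)/5)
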